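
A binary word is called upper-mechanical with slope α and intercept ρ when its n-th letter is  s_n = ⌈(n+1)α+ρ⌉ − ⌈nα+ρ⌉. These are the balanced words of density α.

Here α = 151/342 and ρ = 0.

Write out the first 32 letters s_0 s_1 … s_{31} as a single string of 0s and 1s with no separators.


n=0: ⌈(1·151)/342⌉ − ⌈(0·151)/342⌉ = ⌈151/342⌉ − ⌈0/342⌉ = 1 − 0 = 1
n=1: ⌈(2·151)/342⌉ − ⌈(1·151)/342⌉ = ⌈302/342⌉ − ⌈151/342⌉ = 1 − 1 = 0
n=2: ⌈(3·151)/342⌉ − ⌈(2·151)/342⌉ = ⌈453/342⌉ − ⌈302/342⌉ = 2 − 1 = 1
n=3: ⌈(4·151)/342⌉ − ⌈(3·151)/342⌉ = ⌈604/342⌉ − ⌈453/342⌉ = 2 − 2 = 0
n=4: ⌈(5·151)/342⌉ − ⌈(4·151)/342⌉ = ⌈755/342⌉ − ⌈604/342⌉ = 3 − 2 = 1
n=5: ⌈(6·151)/342⌉ − ⌈(5·151)/342⌉ = ⌈906/342⌉ − ⌈755/342⌉ = 3 − 3 = 0
n=6: ⌈(7·151)/342⌉ − ⌈(6·151)/342⌉ = ⌈1057/342⌉ − ⌈906/342⌉ = 4 − 3 = 1
n=7: ⌈(8·151)/342⌉ − ⌈(7·151)/342⌉ = ⌈1208/342⌉ − ⌈1057/342⌉ = 4 − 4 = 0
n=8: ⌈(9·151)/342⌉ − ⌈(8·151)/342⌉ = ⌈1359/342⌉ − ⌈1208/342⌉ = 4 − 4 = 0
n=9: ⌈(10·151)/342⌉ − ⌈(9·151)/342⌉ = ⌈1510/342⌉ − ⌈1359/342⌉ = 5 − 4 = 1
n=10: ⌈(11·151)/342⌉ − ⌈(10·151)/342⌉ = ⌈1661/342⌉ − ⌈1510/342⌉ = 5 − 5 = 0
n=11: ⌈(12·151)/342⌉ − ⌈(11·151)/342⌉ = ⌈1812/342⌉ − ⌈1661/342⌉ = 6 − 5 = 1
n=12: ⌈(13·151)/342⌉ − ⌈(12·151)/342⌉ = ⌈1963/342⌉ − ⌈1812/342⌉ = 6 − 6 = 0
n=13: ⌈(14·151)/342⌉ − ⌈(13·151)/342⌉ = ⌈2114/342⌉ − ⌈1963/342⌉ = 7 − 6 = 1
n=14: ⌈(15·151)/342⌉ − ⌈(14·151)/342⌉ = ⌈2265/342⌉ − ⌈2114/342⌉ = 7 − 7 = 0
n=15: ⌈(16·151)/342⌉ − ⌈(15·151)/342⌉ = ⌈2416/342⌉ − ⌈2265/342⌉ = 8 − 7 = 1
n=16: ⌈(17·151)/342⌉ − ⌈(16·151)/342⌉ = ⌈2567/342⌉ − ⌈2416/342⌉ = 8 − 8 = 0
n=17: ⌈(18·151)/342⌉ − ⌈(17·151)/342⌉ = ⌈2718/342⌉ − ⌈2567/342⌉ = 8 − 8 = 0
n=18: ⌈(19·151)/342⌉ − ⌈(18·151)/342⌉ = ⌈2869/342⌉ − ⌈2718/342⌉ = 9 − 8 = 1
n=19: ⌈(20·151)/342⌉ − ⌈(19·151)/342⌉ = ⌈3020/342⌉ − ⌈2869/342⌉ = 9 − 9 = 0
n=20: ⌈(21·151)/342⌉ − ⌈(20·151)/342⌉ = ⌈3171/342⌉ − ⌈3020/342⌉ = 10 − 9 = 1
n=21: ⌈(22·151)/342⌉ − ⌈(21·151)/342⌉ = ⌈3322/342⌉ − ⌈3171/342⌉ = 10 − 10 = 0
n=22: ⌈(23·151)/342⌉ − ⌈(22·151)/342⌉ = ⌈3473/342⌉ − ⌈3322/342⌉ = 11 − 10 = 1
n=23: ⌈(24·151)/342⌉ − ⌈(23·151)/342⌉ = ⌈3624/342⌉ − ⌈3473/342⌉ = 11 − 11 = 0
n=24: ⌈(25·151)/342⌉ − ⌈(24·151)/342⌉ = ⌈3775/342⌉ − ⌈3624/342⌉ = 12 − 11 = 1
n=25: ⌈(26·151)/342⌉ − ⌈(25·151)/342⌉ = ⌈3926/342⌉ − ⌈3775/342⌉ = 12 − 12 = 0
n=26: ⌈(27·151)/342⌉ − ⌈(26·151)/342⌉ = ⌈4077/342⌉ − ⌈3926/342⌉ = 12 − 12 = 0
n=27: ⌈(28·151)/342⌉ − ⌈(27·151)/342⌉ = ⌈4228/342⌉ − ⌈4077/342⌉ = 13 − 12 = 1
n=28: ⌈(29·151)/342⌉ − ⌈(28·151)/342⌉ = ⌈4379/342⌉ − ⌈4228/342⌉ = 13 − 13 = 0
n=29: ⌈(30·151)/342⌉ − ⌈(29·151)/342⌉ = ⌈4530/342⌉ − ⌈4379/342⌉ = 14 − 13 = 1
n=30: ⌈(31·151)/342⌉ − ⌈(30·151)/342⌉ = ⌈4681/342⌉ − ⌈4530/342⌉ = 14 − 14 = 0
n=31: ⌈(32·151)/342⌉ − ⌈(31·151)/342⌉ = ⌈4832/342⌉ − ⌈4681/342⌉ = 15 − 14 = 1

10101010010101010010101010010101


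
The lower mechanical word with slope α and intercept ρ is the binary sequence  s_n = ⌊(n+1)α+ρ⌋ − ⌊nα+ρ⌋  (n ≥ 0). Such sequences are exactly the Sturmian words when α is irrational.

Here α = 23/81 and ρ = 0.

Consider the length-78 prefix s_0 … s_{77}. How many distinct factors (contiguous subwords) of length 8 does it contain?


t_n = ⌊(n·23)/81⌋ for n = 0 … 78:
  n=0…9: ⌊0/81⌋=0 ⌊23/81⌋=0 ⌊46/81⌋=0 ⌊69/81⌋=0 ⌊92/81⌋=1 ⌊115/81⌋=1 ⌊138/81⌋=1 ⌊161/81⌋=1 ⌊184/81⌋=2 ⌊207/81⌋=2
  n=10…19: ⌊230/81⌋=2 ⌊253/81⌋=3 ⌊276/81⌋=3 ⌊299/81⌋=3 ⌊322/81⌋=3 ⌊345/81⌋=4 ⌊368/81⌋=4 ⌊391/81⌋=4 ⌊414/81⌋=5 ⌊437/81⌋=5
  n=20…29: ⌊460/81⌋=5 ⌊483/81⌋=5 ⌊506/81⌋=6 ⌊529/81⌋=6 ⌊552/81⌋=6 ⌊575/81⌋=7 ⌊598/81⌋=7 ⌊621/81⌋=7 ⌊644/81⌋=7 ⌊667/81⌋=8
  n=30…39: ⌊690/81⌋=8 ⌊713/81⌋=8 ⌊736/81⌋=9 ⌊759/81⌋=9 ⌊782/81⌋=9 ⌊805/81⌋=9 ⌊828/81⌋=10 ⌊851/81⌋=10 ⌊874/81⌋=10 ⌊897/81⌋=11
  n=40…49: ⌊920/81⌋=11 ⌊943/81⌋=11 ⌊966/81⌋=11 ⌊989/81⌋=12 ⌊1012/81⌋=12 ⌊1035/81⌋=12 ⌊1058/81⌋=13 ⌊1081/81⌋=13 ⌊1104/81⌋=13 ⌊1127/81⌋=13
  n=50…59: ⌊1150/81⌋=14 ⌊1173/81⌋=14 ⌊1196/81⌋=14 ⌊1219/81⌋=15 ⌊1242/81⌋=15 ⌊1265/81⌋=15 ⌊1288/81⌋=15 ⌊1311/81⌋=16 ⌊1334/81⌋=16 ⌊1357/81⌋=16
  n=60…69: ⌊1380/81⌋=17 ⌊1403/81⌋=17 ⌊1426/81⌋=17 ⌊1449/81⌋=17 ⌊1472/81⌋=18 ⌊1495/81⌋=18 ⌊1518/81⌋=18 ⌊1541/81⌋=19 ⌊1564/81⌋=19 ⌊1587/81⌋=19
  n=70…78: ⌊1610/81⌋=19 ⌊1633/81⌋=20 ⌊1656/81⌋=20 ⌊1679/81⌋=20 ⌊1702/81⌋=21 ⌊1725/81⌋=21 ⌊1748/81⌋=21 ⌊1771/81⌋=21 ⌊1794/81⌋=22
s_n = t_(n+1) − t_n for n = 0 … 77 gives
prefix = 000100010010001001000100100010010001001000100100010010001001000100100010010001
slide a length-8 window over [0..7] … [70..77] (71 windows); first occurrence of each distinct factor:
  [  0..  7] 00010001
  [  1..  8] 00100010
  [  2..  9] 01000100
  [  3.. 10] 10001001
  [  4.. 11] 00010010
  [  5.. 12] 00100100
  [  6.. 13] 01001000
  [  7.. 14] 10010001
  (the other 63 windows repeat one of these)
distinct factors: {00010001, 00010010, 00100010, 00100100, 01000100, 01001000, 10001001, 10010001}
count = 8  (Sturmian bound for length 8 is 9)

8


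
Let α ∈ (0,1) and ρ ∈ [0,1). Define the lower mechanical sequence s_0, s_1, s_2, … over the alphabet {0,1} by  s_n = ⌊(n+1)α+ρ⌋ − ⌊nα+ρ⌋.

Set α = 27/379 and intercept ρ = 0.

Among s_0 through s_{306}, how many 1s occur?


21

#1s = Σ_{n=0}^{306} s_n = Σ_{n=0}^{306} (⌊(n+1)α+ρ⌋ − ⌊nα+ρ⌋)
the sum telescopes: every ⌊nα+ρ⌋ with 0 < n < 307 appears once with + and once with −, leaving ⌊307α+ρ⌋ − ⌊0·α+ρ⌋
307α + ρ = (307·27) / 379 = 8289/379
ρ = 0/379
⌊8289/379⌋ = 21,  ⌊0/379⌋ = 0
#1s = 21 − 0 = 21


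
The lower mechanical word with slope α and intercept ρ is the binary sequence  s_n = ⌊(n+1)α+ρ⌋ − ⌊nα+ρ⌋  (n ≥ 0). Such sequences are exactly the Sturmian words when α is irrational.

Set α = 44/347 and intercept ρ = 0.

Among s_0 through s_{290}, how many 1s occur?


36

#1s = Σ_{n=0}^{290} s_n = Σ_{n=0}^{290} (⌊(n+1)α+ρ⌋ − ⌊nα+ρ⌋)
the sum telescopes: every ⌊nα+ρ⌋ with 0 < n < 291 appears once with + and once with −, leaving ⌊291α+ρ⌋ − ⌊0·α+ρ⌋
291α + ρ = (291·44) / 347 = 12804/347
ρ = 0/347
⌊12804/347⌋ = 36,  ⌊0/347⌋ = 0
#1s = 36 − 0 = 36


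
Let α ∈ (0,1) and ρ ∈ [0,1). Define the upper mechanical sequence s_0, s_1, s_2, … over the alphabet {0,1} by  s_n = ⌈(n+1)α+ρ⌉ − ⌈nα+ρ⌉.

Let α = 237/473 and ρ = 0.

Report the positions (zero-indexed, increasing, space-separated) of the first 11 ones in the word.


n=0: ⌈237/473⌉−⌈0/473⌉ = 1−0 = 1  ← one
n=1: ⌈474/473⌉−⌈237/473⌉ = 2−1 = 1  ← one
n=2: ⌈711/473⌉−⌈474/473⌉ = 2−2 = 0
n=3: ⌈948/473⌉−⌈711/473⌉ = 3−2 = 1  ← one
n=4: ⌈1185/473⌉−⌈948/473⌉ = 3−3 = 0
n=5: ⌈1422/473⌉−⌈1185/473⌉ = 4−3 = 1  ← one
n=6: ⌈1659/473⌉−⌈1422/473⌉ = 4−4 = 0
n=7: ⌈1896/473⌉−⌈1659/473⌉ = 5−4 = 1  ← one
n=8: ⌈2133/473⌉−⌈1896/473⌉ = 5−5 = 0
n=9: ⌈2370/473⌉−⌈2133/473⌉ = 6−5 = 1  ← one
n=10: ⌈2607/473⌉−⌈2370/473⌉ = 6−6 = 0
n=11: ⌈2844/473⌉−⌈2607/473⌉ = 7−6 = 1  ← one
n=12: ⌈3081/473⌉−⌈2844/473⌉ = 7−7 = 0
n=13: ⌈3318/473⌉−⌈3081/473⌉ = 8−7 = 1  ← one
n=14: ⌈3555/473⌉−⌈3318/473⌉ = 8−8 = 0
n=15: ⌈3792/473⌉−⌈3555/473⌉ = 9−8 = 1  ← one
n=16: ⌈4029/473⌉−⌈3792/473⌉ = 9−9 = 0
n=17: ⌈4266/473⌉−⌈4029/473⌉ = 10−9 = 1  ← one
n=18: ⌈4503/473⌉−⌈4266/473⌉ = 10−10 = 0
n=19: ⌈4740/473⌉−⌈4503/473⌉ = 11−10 = 1  ← one
positions of the first 11 ones: 0 1 3 5 7 9 11 13 15 17 19

0 1 3 5 7 9 11 13 15 17 19


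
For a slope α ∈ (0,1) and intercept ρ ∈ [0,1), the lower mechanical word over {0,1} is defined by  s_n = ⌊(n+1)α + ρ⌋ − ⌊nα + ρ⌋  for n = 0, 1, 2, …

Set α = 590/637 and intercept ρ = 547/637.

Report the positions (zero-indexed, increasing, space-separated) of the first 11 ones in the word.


n=0: ⌊1137/637⌋−⌊547/637⌋ = 1−0 = 1  ← one
n=1: ⌊1727/637⌋−⌊1137/637⌋ = 2−1 = 1  ← one
n=2: ⌊2317/637⌋−⌊1727/637⌋ = 3−2 = 1  ← one
n=3: ⌊2907/637⌋−⌊2317/637⌋ = 4−3 = 1  ← one
n=4: ⌊3497/637⌋−⌊2907/637⌋ = 5−4 = 1  ← one
n=5: ⌊4087/637⌋−⌊3497/637⌋ = 6−5 = 1  ← one
n=6: ⌊4677/637⌋−⌊4087/637⌋ = 7−6 = 1  ← one
n=7: ⌊5267/637⌋−⌊4677/637⌋ = 8−7 = 1  ← one
n=8: ⌊5857/637⌋−⌊5267/637⌋ = 9−8 = 1  ← one
n=9: ⌊6447/637⌋−⌊5857/637⌋ = 10−9 = 1  ← one
n=10: ⌊7037/637⌋−⌊6447/637⌋ = 11−10 = 1  ← one
positions of the first 11 ones: 0 1 2 3 4 5 6 7 8 9 10

0 1 2 3 4 5 6 7 8 9 10


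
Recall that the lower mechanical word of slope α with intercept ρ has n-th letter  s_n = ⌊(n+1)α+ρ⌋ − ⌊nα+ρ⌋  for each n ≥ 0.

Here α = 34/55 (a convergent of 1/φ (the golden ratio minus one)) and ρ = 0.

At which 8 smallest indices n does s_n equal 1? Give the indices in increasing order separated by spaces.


1 3 4 6 8 9 11 12

n=0: ⌊34/55⌋−⌊0/55⌋ = 0−0 = 0
n=1: ⌊68/55⌋−⌊34/55⌋ = 1−0 = 1  ← one
n=2: ⌊102/55⌋−⌊68/55⌋ = 1−1 = 0
n=3: ⌊136/55⌋−⌊102/55⌋ = 2−1 = 1  ← one
n=4: ⌊170/55⌋−⌊136/55⌋ = 3−2 = 1  ← one
n=5: ⌊204/55⌋−⌊170/55⌋ = 3−3 = 0
n=6: ⌊238/55⌋−⌊204/55⌋ = 4−3 = 1  ← one
n=7: ⌊272/55⌋−⌊238/55⌋ = 4−4 = 0
n=8: ⌊306/55⌋−⌊272/55⌋ = 5−4 = 1  ← one
n=9: ⌊340/55⌋−⌊306/55⌋ = 6−5 = 1  ← one
n=10: ⌊374/55⌋−⌊340/55⌋ = 6−6 = 0
n=11: ⌊408/55⌋−⌊374/55⌋ = 7−6 = 1  ← one
n=12: ⌊442/55⌋−⌊408/55⌋ = 8−7 = 1  ← one
positions of the first 8 ones: 1 3 4 6 8 9 11 12


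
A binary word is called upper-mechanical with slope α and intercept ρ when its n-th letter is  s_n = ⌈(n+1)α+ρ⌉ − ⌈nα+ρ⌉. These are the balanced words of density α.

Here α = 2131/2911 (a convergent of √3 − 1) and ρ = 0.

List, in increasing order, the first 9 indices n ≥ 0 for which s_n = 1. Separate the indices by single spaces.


n=0: ⌈2131/2911⌉−⌈0/2911⌉ = 1−0 = 1  ← one
n=1: ⌈4262/2911⌉−⌈2131/2911⌉ = 2−1 = 1  ← one
n=2: ⌈6393/2911⌉−⌈4262/2911⌉ = 3−2 = 1  ← one
n=3: ⌈8524/2911⌉−⌈6393/2911⌉ = 3−3 = 0
n=4: ⌈10655/2911⌉−⌈8524/2911⌉ = 4−3 = 1  ← one
n=5: ⌈12786/2911⌉−⌈10655/2911⌉ = 5−4 = 1  ← one
n=6: ⌈14917/2911⌉−⌈12786/2911⌉ = 6−5 = 1  ← one
n=7: ⌈17048/2911⌉−⌈14917/2911⌉ = 6−6 = 0
n=8: ⌈19179/2911⌉−⌈17048/2911⌉ = 7−6 = 1  ← one
n=9: ⌈21310/2911⌉−⌈19179/2911⌉ = 8−7 = 1  ← one
n=10: ⌈23441/2911⌉−⌈21310/2911⌉ = 9−8 = 1  ← one
positions of the first 9 ones: 0 1 2 4 5 6 8 9 10

0 1 2 4 5 6 8 9 10


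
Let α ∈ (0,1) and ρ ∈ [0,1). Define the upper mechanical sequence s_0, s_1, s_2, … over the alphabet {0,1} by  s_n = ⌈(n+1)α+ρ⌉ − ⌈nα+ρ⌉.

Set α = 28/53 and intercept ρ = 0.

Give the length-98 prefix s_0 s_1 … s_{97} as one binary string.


n=0: ⌈(1·28)/53⌉ − ⌈(0·28)/53⌉ = ⌈28/53⌉ − ⌈0/53⌉ = 1 − 0 = 1
n=1: ⌈(2·28)/53⌉ − ⌈(1·28)/53⌉ = ⌈56/53⌉ − ⌈28/53⌉ = 2 − 1 = 1
n=2: ⌈(3·28)/53⌉ − ⌈(2·28)/53⌉ = ⌈84/53⌉ − ⌈56/53⌉ = 2 − 2 = 0
n=3: ⌈(4·28)/53⌉ − ⌈(3·28)/53⌉ = ⌈112/53⌉ − ⌈84/53⌉ = 3 − 2 = 1
n=4: ⌈(5·28)/53⌉ − ⌈(4·28)/53⌉ = ⌈140/53⌉ − ⌈112/53⌉ = 3 − 3 = 0
n=5: ⌈(6·28)/53⌉ − ⌈(5·28)/53⌉ = ⌈168/53⌉ − ⌈140/53⌉ = 4 − 3 = 1
n=6: ⌈(7·28)/53⌉ − ⌈(6·28)/53⌉ = ⌈196/53⌉ − ⌈168/53⌉ = 4 − 4 = 0
n=7: ⌈(8·28)/53⌉ − ⌈(7·28)/53⌉ = ⌈224/53⌉ − ⌈196/53⌉ = 5 − 4 = 1
n=8: ⌈(9·28)/53⌉ − ⌈(8·28)/53⌉ = ⌈252/53⌉ − ⌈224/53⌉ = 5 − 5 = 0
n=9: ⌈(10·28)/53⌉ − ⌈(9·28)/53⌉ = ⌈280/53⌉ − ⌈252/53⌉ = 6 − 5 = 1
n=10: ⌈(11·28)/53⌉ − ⌈(10·28)/53⌉ = ⌈308/53⌉ − ⌈280/53⌉ = 6 − 6 = 0
n=11: ⌈(12·28)/53⌉ − ⌈(11·28)/53⌉ = ⌈336/53⌉ − ⌈308/53⌉ = 7 − 6 = 1
n=12: ⌈(13·28)/53⌉ − ⌈(12·28)/53⌉ = ⌈364/53⌉ − ⌈336/53⌉ = 7 − 7 = 0
n=13: ⌈(14·28)/53⌉ − ⌈(13·28)/53⌉ = ⌈392/53⌉ − ⌈364/53⌉ = 8 − 7 = 1
n=14: ⌈(15·28)/53⌉ − ⌈(14·28)/53⌉ = ⌈420/53⌉ − ⌈392/53⌉ = 8 − 8 = 0
n=15: ⌈(16·28)/53⌉ − ⌈(15·28)/53⌉ = ⌈448/53⌉ − ⌈420/53⌉ = 9 − 8 = 1
n=16: ⌈(17·28)/53⌉ − ⌈(16·28)/53⌉ = ⌈476/53⌉ − ⌈448/53⌉ = 9 − 9 = 0
n=17: ⌈(18·28)/53⌉ − ⌈(17·28)/53⌉ = ⌈504/53⌉ − ⌈476/53⌉ = 10 − 9 = 1
n=18: ⌈(19·28)/53⌉ − ⌈(18·28)/53⌉ = ⌈532/53⌉ − ⌈504/53⌉ = 11 − 10 = 1
n=19: ⌈(20·28)/53⌉ − ⌈(19·28)/53⌉ = ⌈560/53⌉ − ⌈532/53⌉ = 11 − 11 = 0
n=20: ⌈(21·28)/53⌉ − ⌈(20·28)/53⌉ = ⌈588/53⌉ − ⌈560/53⌉ = 12 − 11 = 1
n=21: ⌈(22·28)/53⌉ − ⌈(21·28)/53⌉ = ⌈616/53⌉ − ⌈588/53⌉ = 12 − 12 = 0
n=22: ⌈(23·28)/53⌉ − ⌈(22·28)/53⌉ = ⌈644/53⌉ − ⌈616/53⌉ = 13 − 12 = 1
n=23: ⌈(24·28)/53⌉ − ⌈(23·28)/53⌉ = ⌈672/53⌉ − ⌈644/53⌉ = 13 − 13 = 0
n=24: ⌈(25·28)/53⌉ − ⌈(24·28)/53⌉ = ⌈700/53⌉ − ⌈672/53⌉ = 14 − 13 = 1
n=25: ⌈(26·28)/53⌉ − ⌈(25·28)/53⌉ = ⌈728/53⌉ − ⌈700/53⌉ = 14 − 14 = 0
n=26: ⌈(27·28)/53⌉ − ⌈(26·28)/53⌉ = ⌈756/53⌉ − ⌈728/53⌉ = 15 − 14 = 1
n=27: ⌈(28·28)/53⌉ − ⌈(27·28)/53⌉ = ⌈784/53⌉ − ⌈756/53⌉ = 15 − 15 = 0
n=28: ⌈(29·28)/53⌉ − ⌈(28·28)/53⌉ = ⌈812/53⌉ − ⌈784/53⌉ = 16 − 15 = 1
n=29: ⌈(30·28)/53⌉ − ⌈(29·28)/53⌉ = ⌈840/53⌉ − ⌈812/53⌉ = 16 − 16 = 0
n=30: ⌈(31·28)/53⌉ − ⌈(30·28)/53⌉ = ⌈868/53⌉ − ⌈840/53⌉ = 17 − 16 = 1
n=31: ⌈(32·28)/53⌉ − ⌈(31·28)/53⌉ = ⌈896/53⌉ − ⌈868/53⌉ = 17 − 17 = 0
n=32: ⌈(33·28)/53⌉ − ⌈(32·28)/53⌉ = ⌈924/53⌉ − ⌈896/53⌉ = 18 − 17 = 1
n=33: ⌈(34·28)/53⌉ − ⌈(33·28)/53⌉ = ⌈952/53⌉ − ⌈924/53⌉ = 18 − 18 = 0
n=34: ⌈(35·28)/53⌉ − ⌈(34·28)/53⌉ = ⌈980/53⌉ − ⌈952/53⌉ = 19 − 18 = 1
n=35: ⌈(36·28)/53⌉ − ⌈(35·28)/53⌉ = ⌈1008/53⌉ − ⌈980/53⌉ = 20 − 19 = 1
n=36: ⌈(37·28)/53⌉ − ⌈(36·28)/53⌉ = ⌈1036/53⌉ − ⌈1008/53⌉ = 20 − 20 = 0
n=37: ⌈(38·28)/53⌉ − ⌈(37·28)/53⌉ = ⌈1064/53⌉ − ⌈1036/53⌉ = 21 − 20 = 1
n=38: ⌈(39·28)/53⌉ − ⌈(38·28)/53⌉ = ⌈1092/53⌉ − ⌈1064/53⌉ = 21 − 21 = 0
n=39: ⌈(40·28)/53⌉ − ⌈(39·28)/53⌉ = ⌈1120/53⌉ − ⌈1092/53⌉ = 22 − 21 = 1
n=40: ⌈(41·28)/53⌉ − ⌈(40·28)/53⌉ = ⌈1148/53⌉ − ⌈1120/53⌉ = 22 − 22 = 0
n=41: ⌈(42·28)/53⌉ − ⌈(41·28)/53⌉ = ⌈1176/53⌉ − ⌈1148/53⌉ = 23 − 22 = 1
n=42: ⌈(43·28)/53⌉ − ⌈(42·28)/53⌉ = ⌈1204/53⌉ − ⌈1176/53⌉ = 23 − 23 = 0
n=43: ⌈(44·28)/53⌉ − ⌈(43·28)/53⌉ = ⌈1232/53⌉ − ⌈1204/53⌉ = 24 − 23 = 1
n=44: ⌈(45·28)/53⌉ − ⌈(44·28)/53⌉ = ⌈1260/53⌉ − ⌈1232/53⌉ = 24 − 24 = 0
n=45: ⌈(46·28)/53⌉ − ⌈(45·28)/53⌉ = ⌈1288/53⌉ − ⌈1260/53⌉ = 25 − 24 = 1
n=46: ⌈(47·28)/53⌉ − ⌈(46·28)/53⌉ = ⌈1316/53⌉ − ⌈1288/53⌉ = 25 − 25 = 0
n=47: ⌈(48·28)/53⌉ − ⌈(47·28)/53⌉ = ⌈1344/53⌉ − ⌈1316/53⌉ = 26 − 25 = 1
n=48: ⌈(49·28)/53⌉ − ⌈(48·28)/53⌉ = ⌈1372/53⌉ − ⌈1344/53⌉ = 26 − 26 = 0
n=49: ⌈(50·28)/53⌉ − ⌈(49·28)/53⌉ = ⌈1400/53⌉ − ⌈1372/53⌉ = 27 − 26 = 1
n=50: ⌈(51·28)/53⌉ − ⌈(50·28)/53⌉ = ⌈1428/53⌉ − ⌈1400/53⌉ = 27 − 27 = 0
n=51: ⌈(52·28)/53⌉ − ⌈(51·28)/53⌉ = ⌈1456/53⌉ − ⌈1428/53⌉ = 28 − 27 = 1
n=52: ⌈(53·28)/53⌉ − ⌈(52·28)/53⌉ = ⌈1484/53⌉ − ⌈1456/53⌉ = 28 − 28 = 0
n=53: ⌈(54·28)/53⌉ − ⌈(53·28)/53⌉ = ⌈1512/53⌉ − ⌈1484/53⌉ = 29 − 28 = 1
n=54: ⌈(55·28)/53⌉ − ⌈(54·28)/53⌉ = ⌈1540/53⌉ − ⌈1512/53⌉ = 30 − 29 = 1
n=55: ⌈(56·28)/53⌉ − ⌈(55·28)/53⌉ = ⌈1568/53⌉ − ⌈1540/53⌉ = 30 − 30 = 0
n=56: ⌈(57·28)/53⌉ − ⌈(56·28)/53⌉ = ⌈1596/53⌉ − ⌈1568/53⌉ = 31 − 30 = 1
n=57: ⌈(58·28)/53⌉ − ⌈(57·28)/53⌉ = ⌈1624/53⌉ − ⌈1596/53⌉ = 31 − 31 = 0
n=58: ⌈(59·28)/53⌉ − ⌈(58·28)/53⌉ = ⌈1652/53⌉ − ⌈1624/53⌉ = 32 − 31 = 1
n=59: ⌈(60·28)/53⌉ − ⌈(59·28)/53⌉ = ⌈1680/53⌉ − ⌈1652/53⌉ = 32 − 32 = 0
n=60: ⌈(61·28)/53⌉ − ⌈(60·28)/53⌉ = ⌈1708/53⌉ − ⌈1680/53⌉ = 33 − 32 = 1
n=61: ⌈(62·28)/53⌉ − ⌈(61·28)/53⌉ = ⌈1736/53⌉ − ⌈1708/53⌉ = 33 − 33 = 0
n=62: ⌈(63·28)/53⌉ − ⌈(62·28)/53⌉ = ⌈1764/53⌉ − ⌈1736/53⌉ = 34 − 33 = 1
n=63: ⌈(64·28)/53⌉ − ⌈(63·28)/53⌉ = ⌈1792/53⌉ − ⌈1764/53⌉ = 34 − 34 = 0
n=64: ⌈(65·28)/53⌉ − ⌈(64·28)/53⌉ = ⌈1820/53⌉ − ⌈1792/53⌉ = 35 − 34 = 1
n=65: ⌈(66·28)/53⌉ − ⌈(65·28)/53⌉ = ⌈1848/53⌉ − ⌈1820/53⌉ = 35 − 35 = 0
n=66: ⌈(67·28)/53⌉ − ⌈(66·28)/53⌉ = ⌈1876/53⌉ − ⌈1848/53⌉ = 36 − 35 = 1
n=67: ⌈(68·28)/53⌉ − ⌈(67·28)/53⌉ = ⌈1904/53⌉ − ⌈1876/53⌉ = 36 − 36 = 0
n=68: ⌈(69·28)/53⌉ − ⌈(68·28)/53⌉ = ⌈1932/53⌉ − ⌈1904/53⌉ = 37 − 36 = 1
n=69: ⌈(70·28)/53⌉ − ⌈(69·28)/53⌉ = ⌈1960/53⌉ − ⌈1932/53⌉ = 37 − 37 = 0
n=70: ⌈(71·28)/53⌉ − ⌈(70·28)/53⌉ = ⌈1988/53⌉ − ⌈1960/53⌉ = 38 − 37 = 1
n=71: ⌈(72·28)/53⌉ − ⌈(71·28)/53⌉ = ⌈2016/53⌉ − ⌈1988/53⌉ = 39 − 38 = 1
n=72: ⌈(73·28)/53⌉ − ⌈(72·28)/53⌉ = ⌈2044/53⌉ − ⌈2016/53⌉ = 39 − 39 = 0
n=73: ⌈(74·28)/53⌉ − ⌈(73·28)/53⌉ = ⌈2072/53⌉ − ⌈2044/53⌉ = 40 − 39 = 1
n=74: ⌈(75·28)/53⌉ − ⌈(74·28)/53⌉ = ⌈2100/53⌉ − ⌈2072/53⌉ = 40 − 40 = 0
n=75: ⌈(76·28)/53⌉ − ⌈(75·28)/53⌉ = ⌈2128/53⌉ − ⌈2100/53⌉ = 41 − 40 = 1
n=76: ⌈(77·28)/53⌉ − ⌈(76·28)/53⌉ = ⌈2156/53⌉ − ⌈2128/53⌉ = 41 − 41 = 0
n=77: ⌈(78·28)/53⌉ − ⌈(77·28)/53⌉ = ⌈2184/53⌉ − ⌈2156/53⌉ = 42 − 41 = 1
n=78: ⌈(79·28)/53⌉ − ⌈(78·28)/53⌉ = ⌈2212/53⌉ − ⌈2184/53⌉ = 42 − 42 = 0
n=79: ⌈(80·28)/53⌉ − ⌈(79·28)/53⌉ = ⌈2240/53⌉ − ⌈2212/53⌉ = 43 − 42 = 1
n=80: ⌈(81·28)/53⌉ − ⌈(80·28)/53⌉ = ⌈2268/53⌉ − ⌈2240/53⌉ = 43 − 43 = 0
n=81: ⌈(82·28)/53⌉ − ⌈(81·28)/53⌉ = ⌈2296/53⌉ − ⌈2268/53⌉ = 44 − 43 = 1
n=82: ⌈(83·28)/53⌉ − ⌈(82·28)/53⌉ = ⌈2324/53⌉ − ⌈2296/53⌉ = 44 − 44 = 0
n=83: ⌈(84·28)/53⌉ − ⌈(83·28)/53⌉ = ⌈2352/53⌉ − ⌈2324/53⌉ = 45 − 44 = 1
n=84: ⌈(85·28)/53⌉ − ⌈(84·28)/53⌉ = ⌈2380/53⌉ − ⌈2352/53⌉ = 45 − 45 = 0
n=85: ⌈(86·28)/53⌉ − ⌈(85·28)/53⌉ = ⌈2408/53⌉ − ⌈2380/53⌉ = 46 − 45 = 1
n=86: ⌈(87·28)/53⌉ − ⌈(86·28)/53⌉ = ⌈2436/53⌉ − ⌈2408/53⌉ = 46 − 46 = 0
n=87: ⌈(88·28)/53⌉ − ⌈(87·28)/53⌉ = ⌈2464/53⌉ − ⌈2436/53⌉ = 47 − 46 = 1
n=88: ⌈(89·28)/53⌉ − ⌈(88·28)/53⌉ = ⌈2492/53⌉ − ⌈2464/53⌉ = 48 − 47 = 1
n=89: ⌈(90·28)/53⌉ − ⌈(89·28)/53⌉ = ⌈2520/53⌉ − ⌈2492/53⌉ = 48 − 48 = 0
n=90: ⌈(91·28)/53⌉ − ⌈(90·28)/53⌉ = ⌈2548/53⌉ − ⌈2520/53⌉ = 49 − 48 = 1
n=91: ⌈(92·28)/53⌉ − ⌈(91·28)/53⌉ = ⌈2576/53⌉ − ⌈2548/53⌉ = 49 − 49 = 0
n=92: ⌈(93·28)/53⌉ − ⌈(92·28)/53⌉ = ⌈2604/53⌉ − ⌈2576/53⌉ = 50 − 49 = 1
n=93: ⌈(94·28)/53⌉ − ⌈(93·28)/53⌉ = ⌈2632/53⌉ − ⌈2604/53⌉ = 50 − 50 = 0
n=94: ⌈(95·28)/53⌉ − ⌈(94·28)/53⌉ = ⌈2660/53⌉ − ⌈2632/53⌉ = 51 − 50 = 1
n=95: ⌈(96·28)/53⌉ − ⌈(95·28)/53⌉ = ⌈2688/53⌉ − ⌈2660/53⌉ = 51 − 51 = 0
n=96: ⌈(97·28)/53⌉ − ⌈(96·28)/53⌉ = ⌈2716/53⌉ − ⌈2688/53⌉ = 52 − 51 = 1
n=97: ⌈(98·28)/53⌉ − ⌈(97·28)/53⌉ = ⌈2744/53⌉ − ⌈2716/53⌉ = 52 − 52 = 0

11010101010101010110101010101010101101010101010101010110101010101010101101010101010101011010101010


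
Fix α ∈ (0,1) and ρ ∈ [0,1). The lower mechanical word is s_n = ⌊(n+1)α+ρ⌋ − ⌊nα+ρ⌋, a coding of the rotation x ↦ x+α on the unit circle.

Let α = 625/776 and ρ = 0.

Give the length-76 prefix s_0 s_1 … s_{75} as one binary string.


n=0: ⌊(1·625)/776⌋ − ⌊(0·625)/776⌋ = ⌊625/776⌋ − ⌊0/776⌋ = 0 − 0 = 0
n=1: ⌊(2·625)/776⌋ − ⌊(1·625)/776⌋ = ⌊1250/776⌋ − ⌊625/776⌋ = 1 − 0 = 1
n=2: ⌊(3·625)/776⌋ − ⌊(2·625)/776⌋ = ⌊1875/776⌋ − ⌊1250/776⌋ = 2 − 1 = 1
n=3: ⌊(4·625)/776⌋ − ⌊(3·625)/776⌋ = ⌊2500/776⌋ − ⌊1875/776⌋ = 3 − 2 = 1
n=4: ⌊(5·625)/776⌋ − ⌊(4·625)/776⌋ = ⌊3125/776⌋ − ⌊2500/776⌋ = 4 − 3 = 1
n=5: ⌊(6·625)/776⌋ − ⌊(5·625)/776⌋ = ⌊3750/776⌋ − ⌊3125/776⌋ = 4 − 4 = 0
n=6: ⌊(7·625)/776⌋ − ⌊(6·625)/776⌋ = ⌊4375/776⌋ − ⌊3750/776⌋ = 5 − 4 = 1
n=7: ⌊(8·625)/776⌋ − ⌊(7·625)/776⌋ = ⌊5000/776⌋ − ⌊4375/776⌋ = 6 − 5 = 1
n=8: ⌊(9·625)/776⌋ − ⌊(8·625)/776⌋ = ⌊5625/776⌋ − ⌊5000/776⌋ = 7 − 6 = 1
n=9: ⌊(10·625)/776⌋ − ⌊(9·625)/776⌋ = ⌊6250/776⌋ − ⌊5625/776⌋ = 8 − 7 = 1
n=10: ⌊(11·625)/776⌋ − ⌊(10·625)/776⌋ = ⌊6875/776⌋ − ⌊6250/776⌋ = 8 − 8 = 0
n=11: ⌊(12·625)/776⌋ − ⌊(11·625)/776⌋ = ⌊7500/776⌋ − ⌊6875/776⌋ = 9 − 8 = 1
n=12: ⌊(13·625)/776⌋ − ⌊(12·625)/776⌋ = ⌊8125/776⌋ − ⌊7500/776⌋ = 10 − 9 = 1
n=13: ⌊(14·625)/776⌋ − ⌊(13·625)/776⌋ = ⌊8750/776⌋ − ⌊8125/776⌋ = 11 − 10 = 1
n=14: ⌊(15·625)/776⌋ − ⌊(14·625)/776⌋ = ⌊9375/776⌋ − ⌊8750/776⌋ = 12 − 11 = 1
n=15: ⌊(16·625)/776⌋ − ⌊(15·625)/776⌋ = ⌊10000/776⌋ − ⌊9375/776⌋ = 12 − 12 = 0
n=16: ⌊(17·625)/776⌋ − ⌊(16·625)/776⌋ = ⌊10625/776⌋ − ⌊10000/776⌋ = 13 − 12 = 1
n=17: ⌊(18·625)/776⌋ − ⌊(17·625)/776⌋ = ⌊11250/776⌋ − ⌊10625/776⌋ = 14 − 13 = 1
n=18: ⌊(19·625)/776⌋ − ⌊(18·625)/776⌋ = ⌊11875/776⌋ − ⌊11250/776⌋ = 15 − 14 = 1
n=19: ⌊(20·625)/776⌋ − ⌊(19·625)/776⌋ = ⌊12500/776⌋ − ⌊11875/776⌋ = 16 − 15 = 1
n=20: ⌊(21·625)/776⌋ − ⌊(20·625)/776⌋ = ⌊13125/776⌋ − ⌊12500/776⌋ = 16 − 16 = 0
n=21: ⌊(22·625)/776⌋ − ⌊(21·625)/776⌋ = ⌊13750/776⌋ − ⌊13125/776⌋ = 17 − 16 = 1
n=22: ⌊(23·625)/776⌋ − ⌊(22·625)/776⌋ = ⌊14375/776⌋ − ⌊13750/776⌋ = 18 − 17 = 1
n=23: ⌊(24·625)/776⌋ − ⌊(23·625)/776⌋ = ⌊15000/776⌋ − ⌊14375/776⌋ = 19 − 18 = 1
n=24: ⌊(25·625)/776⌋ − ⌊(24·625)/776⌋ = ⌊15625/776⌋ − ⌊15000/776⌋ = 20 − 19 = 1
n=25: ⌊(26·625)/776⌋ − ⌊(25·625)/776⌋ = ⌊16250/776⌋ − ⌊15625/776⌋ = 20 − 20 = 0
n=26: ⌊(27·625)/776⌋ − ⌊(26·625)/776⌋ = ⌊16875/776⌋ − ⌊16250/776⌋ = 21 − 20 = 1
n=27: ⌊(28·625)/776⌋ − ⌊(27·625)/776⌋ = ⌊17500/776⌋ − ⌊16875/776⌋ = 22 − 21 = 1
n=28: ⌊(29·625)/776⌋ − ⌊(28·625)/776⌋ = ⌊18125/776⌋ − ⌊17500/776⌋ = 23 − 22 = 1
n=29: ⌊(30·625)/776⌋ − ⌊(29·625)/776⌋ = ⌊18750/776⌋ − ⌊18125/776⌋ = 24 − 23 = 1
n=30: ⌊(31·625)/776⌋ − ⌊(30·625)/776⌋ = ⌊19375/776⌋ − ⌊18750/776⌋ = 24 − 24 = 0
n=31: ⌊(32·625)/776⌋ − ⌊(31·625)/776⌋ = ⌊20000/776⌋ − ⌊19375/776⌋ = 25 − 24 = 1
n=32: ⌊(33·625)/776⌋ − ⌊(32·625)/776⌋ = ⌊20625/776⌋ − ⌊20000/776⌋ = 26 − 25 = 1
n=33: ⌊(34·625)/776⌋ − ⌊(33·625)/776⌋ = ⌊21250/776⌋ − ⌊20625/776⌋ = 27 − 26 = 1
n=34: ⌊(35·625)/776⌋ − ⌊(34·625)/776⌋ = ⌊21875/776⌋ − ⌊21250/776⌋ = 28 − 27 = 1
n=35: ⌊(36·625)/776⌋ − ⌊(35·625)/776⌋ = ⌊22500/776⌋ − ⌊21875/776⌋ = 28 − 28 = 0
n=36: ⌊(37·625)/776⌋ − ⌊(36·625)/776⌋ = ⌊23125/776⌋ − ⌊22500/776⌋ = 29 − 28 = 1
n=37: ⌊(38·625)/776⌋ − ⌊(37·625)/776⌋ = ⌊23750/776⌋ − ⌊23125/776⌋ = 30 − 29 = 1
n=38: ⌊(39·625)/776⌋ − ⌊(38·625)/776⌋ = ⌊24375/776⌋ − ⌊23750/776⌋ = 31 − 30 = 1
n=39: ⌊(40·625)/776⌋ − ⌊(39·625)/776⌋ = ⌊25000/776⌋ − ⌊24375/776⌋ = 32 − 31 = 1
n=40: ⌊(41·625)/776⌋ − ⌊(40·625)/776⌋ = ⌊25625/776⌋ − ⌊25000/776⌋ = 33 − 32 = 1
n=41: ⌊(42·625)/776⌋ − ⌊(41·625)/776⌋ = ⌊26250/776⌋ − ⌊25625/776⌋ = 33 − 33 = 0
n=42: ⌊(43·625)/776⌋ − ⌊(42·625)/776⌋ = ⌊26875/776⌋ − ⌊26250/776⌋ = 34 − 33 = 1
n=43: ⌊(44·625)/776⌋ − ⌊(43·625)/776⌋ = ⌊27500/776⌋ − ⌊26875/776⌋ = 35 − 34 = 1
n=44: ⌊(45·625)/776⌋ − ⌊(44·625)/776⌋ = ⌊28125/776⌋ − ⌊27500/776⌋ = 36 − 35 = 1
n=45: ⌊(46·625)/776⌋ − ⌊(45·625)/776⌋ = ⌊28750/776⌋ − ⌊28125/776⌋ = 37 − 36 = 1
n=46: ⌊(47·625)/776⌋ − ⌊(46·625)/776⌋ = ⌊29375/776⌋ − ⌊28750/776⌋ = 37 − 37 = 0
n=47: ⌊(48·625)/776⌋ − ⌊(47·625)/776⌋ = ⌊30000/776⌋ − ⌊29375/776⌋ = 38 − 37 = 1
n=48: ⌊(49·625)/776⌋ − ⌊(48·625)/776⌋ = ⌊30625/776⌋ − ⌊30000/776⌋ = 39 − 38 = 1
n=49: ⌊(50·625)/776⌋ − ⌊(49·625)/776⌋ = ⌊31250/776⌋ − ⌊30625/776⌋ = 40 − 39 = 1
n=50: ⌊(51·625)/776⌋ − ⌊(50·625)/776⌋ = ⌊31875/776⌋ − ⌊31250/776⌋ = 41 − 40 = 1
n=51: ⌊(52·625)/776⌋ − ⌊(51·625)/776⌋ = ⌊32500/776⌋ − ⌊31875/776⌋ = 41 − 41 = 0
n=52: ⌊(53·625)/776⌋ − ⌊(52·625)/776⌋ = ⌊33125/776⌋ − ⌊32500/776⌋ = 42 − 41 = 1
n=53: ⌊(54·625)/776⌋ − ⌊(53·625)/776⌋ = ⌊33750/776⌋ − ⌊33125/776⌋ = 43 − 42 = 1
n=54: ⌊(55·625)/776⌋ − ⌊(54·625)/776⌋ = ⌊34375/776⌋ − ⌊33750/776⌋ = 44 − 43 = 1
n=55: ⌊(56·625)/776⌋ − ⌊(55·625)/776⌋ = ⌊35000/776⌋ − ⌊34375/776⌋ = 45 − 44 = 1
n=56: ⌊(57·625)/776⌋ − ⌊(56·625)/776⌋ = ⌊35625/776⌋ − ⌊35000/776⌋ = 45 − 45 = 0
n=57: ⌊(58·625)/776⌋ − ⌊(57·625)/776⌋ = ⌊36250/776⌋ − ⌊35625/776⌋ = 46 − 45 = 1
n=58: ⌊(59·625)/776⌋ − ⌊(58·625)/776⌋ = ⌊36875/776⌋ − ⌊36250/776⌋ = 47 − 46 = 1
n=59: ⌊(60·625)/776⌋ − ⌊(59·625)/776⌋ = ⌊37500/776⌋ − ⌊36875/776⌋ = 48 − 47 = 1
n=60: ⌊(61·625)/776⌋ − ⌊(60·625)/776⌋ = ⌊38125/776⌋ − ⌊37500/776⌋ = 49 − 48 = 1
n=61: ⌊(62·625)/776⌋ − ⌊(61·625)/776⌋ = ⌊38750/776⌋ − ⌊38125/776⌋ = 49 − 49 = 0
n=62: ⌊(63·625)/776⌋ − ⌊(62·625)/776⌋ = ⌊39375/776⌋ − ⌊38750/776⌋ = 50 − 49 = 1
n=63: ⌊(64·625)/776⌋ − ⌊(63·625)/776⌋ = ⌊40000/776⌋ − ⌊39375/776⌋ = 51 − 50 = 1
n=64: ⌊(65·625)/776⌋ − ⌊(64·625)/776⌋ = ⌊40625/776⌋ − ⌊40000/776⌋ = 52 − 51 = 1
n=65: ⌊(66·625)/776⌋ − ⌊(65·625)/776⌋ = ⌊41250/776⌋ − ⌊40625/776⌋ = 53 − 52 = 1
n=66: ⌊(67·625)/776⌋ − ⌊(66·625)/776⌋ = ⌊41875/776⌋ − ⌊41250/776⌋ = 53 − 53 = 0
n=67: ⌊(68·625)/776⌋ − ⌊(67·625)/776⌋ = ⌊42500/776⌋ − ⌊41875/776⌋ = 54 − 53 = 1
n=68: ⌊(69·625)/776⌋ − ⌊(68·625)/776⌋ = ⌊43125/776⌋ − ⌊42500/776⌋ = 55 − 54 = 1
n=69: ⌊(70·625)/776⌋ − ⌊(69·625)/776⌋ = ⌊43750/776⌋ − ⌊43125/776⌋ = 56 − 55 = 1
n=70: ⌊(71·625)/776⌋ − ⌊(70·625)/776⌋ = ⌊44375/776⌋ − ⌊43750/776⌋ = 57 − 56 = 1
n=71: ⌊(72·625)/776⌋ − ⌊(71·625)/776⌋ = ⌊45000/776⌋ − ⌊44375/776⌋ = 57 − 57 = 0
n=72: ⌊(73·625)/776⌋ − ⌊(72·625)/776⌋ = ⌊45625/776⌋ − ⌊45000/776⌋ = 58 − 57 = 1
n=73: ⌊(74·625)/776⌋ − ⌊(73·625)/776⌋ = ⌊46250/776⌋ − ⌊45625/776⌋ = 59 − 58 = 1
n=74: ⌊(75·625)/776⌋ − ⌊(74·625)/776⌋ = ⌊46875/776⌋ − ⌊46250/776⌋ = 60 − 59 = 1
n=75: ⌊(76·625)/776⌋ − ⌊(75·625)/776⌋ = ⌊47500/776⌋ − ⌊46875/776⌋ = 61 − 60 = 1

0111101111011110111101111011110111101111101111011110111101111011110111101111


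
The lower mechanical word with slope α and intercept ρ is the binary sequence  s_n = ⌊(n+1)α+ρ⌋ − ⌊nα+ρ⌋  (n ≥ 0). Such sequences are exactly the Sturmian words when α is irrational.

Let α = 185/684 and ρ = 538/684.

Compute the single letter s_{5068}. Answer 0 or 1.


0

(n+1)α + ρ = (5069·185 + 538) / 684 = 938303/684
nα + ρ     = (5068·185 + 538) / 684 = 938118/684
⌊938303/684⌋ = 1371,  ⌊938118/684⌋ = 1371
s_{5068} = 1371 − 1371 = 0


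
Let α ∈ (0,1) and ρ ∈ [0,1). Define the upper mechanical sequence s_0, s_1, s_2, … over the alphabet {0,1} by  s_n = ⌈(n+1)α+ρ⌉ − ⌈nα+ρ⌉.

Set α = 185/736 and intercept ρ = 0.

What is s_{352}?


0

(n+1)α + ρ = (353·185) / 736 = 65305/736
nα + ρ     = (352·185) / 736 = 65120/736
⌈65305/736⌉ = 89,  ⌈65120/736⌉ = 89
s_{352} = 89 − 89 = 0


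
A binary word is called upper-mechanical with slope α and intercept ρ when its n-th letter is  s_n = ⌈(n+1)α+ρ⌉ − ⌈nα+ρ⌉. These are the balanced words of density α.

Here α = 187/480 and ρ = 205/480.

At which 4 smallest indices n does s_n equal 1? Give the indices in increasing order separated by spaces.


1 4 6 9

n=0: ⌈392/480⌉−⌈205/480⌉ = 1−1 = 0
n=1: ⌈579/480⌉−⌈392/480⌉ = 2−1 = 1  ← one
n=2: ⌈766/480⌉−⌈579/480⌉ = 2−2 = 0
n=3: ⌈953/480⌉−⌈766/480⌉ = 2−2 = 0
n=4: ⌈1140/480⌉−⌈953/480⌉ = 3−2 = 1  ← one
n=5: ⌈1327/480⌉−⌈1140/480⌉ = 3−3 = 0
n=6: ⌈1514/480⌉−⌈1327/480⌉ = 4−3 = 1  ← one
n=7: ⌈1701/480⌉−⌈1514/480⌉ = 4−4 = 0
n=8: ⌈1888/480⌉−⌈1701/480⌉ = 4−4 = 0
n=9: ⌈2075/480⌉−⌈1888/480⌉ = 5−4 = 1  ← one
positions of the first 4 ones: 1 4 6 9


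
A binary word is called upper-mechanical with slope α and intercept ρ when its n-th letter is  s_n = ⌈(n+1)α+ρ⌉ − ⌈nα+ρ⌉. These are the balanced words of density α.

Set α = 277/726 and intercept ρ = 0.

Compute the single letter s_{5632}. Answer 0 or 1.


1

(n+1)α + ρ = (5633·277) / 726 = 1560341/726
nα + ρ     = (5632·277) / 726 = 1560064/726
⌈1560341/726⌉ = 2150,  ⌈1560064/726⌉ = 2149
s_{5632} = 2150 − 2149 = 1


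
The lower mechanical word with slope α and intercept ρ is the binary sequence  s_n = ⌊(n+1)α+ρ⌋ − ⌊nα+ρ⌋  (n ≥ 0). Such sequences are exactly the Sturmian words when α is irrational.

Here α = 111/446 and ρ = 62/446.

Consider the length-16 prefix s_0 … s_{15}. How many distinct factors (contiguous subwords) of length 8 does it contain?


t_n = ⌊(n·111+62)/446⌋ for n = 0 … 16:
  n=0…9: ⌊62/446⌋=0 ⌊173/446⌋=0 ⌊284/446⌋=0 ⌊395/446⌋=0 ⌊506/446⌋=1 ⌊617/446⌋=1 ⌊728/446⌋=1 ⌊839/446⌋=1 ⌊950/446⌋=2 ⌊1061/446⌋=2
  n=10…16: ⌊1172/446⌋=2 ⌊1283/446⌋=2 ⌊1394/446⌋=3 ⌊1505/446⌋=3 ⌊1616/446⌋=3 ⌊1727/446⌋=3 ⌊1838/446⌋=4
s_n = t_(n+1) − t_n for n = 0 … 15 gives
prefix = 0001000100010001
slide a length-8 window over [0..7] … [8..15] (9 windows); first occurrence of each distinct factor:
  [  0..  7] 00010001
  [  1..  8] 00100010
  [  2..  9] 01000100
  [  3.. 10] 10001000
  (the other 5 windows repeat one of these)
distinct factors: {00010001, 00100010, 01000100, 10001000}
count = 4  (Sturmian bound for length 8 is 9)

4


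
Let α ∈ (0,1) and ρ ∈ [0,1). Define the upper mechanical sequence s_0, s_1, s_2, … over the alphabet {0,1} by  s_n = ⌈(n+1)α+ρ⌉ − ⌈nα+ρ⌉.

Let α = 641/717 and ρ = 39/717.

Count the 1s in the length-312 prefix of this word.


278

#1s = Σ_{n=0}^{311} s_n = Σ_{n=0}^{311} (⌈(n+1)α+ρ⌉ − ⌈nα+ρ⌉)
the sum telescopes: every ⌈nα+ρ⌉ with 0 < n < 312 appears once with + and once with −, leaving ⌈312α+ρ⌉ − ⌈0·α+ρ⌉
312α + ρ = (312·641 + 39) / 717 = 200031/717
ρ = 39/717
⌈200031/717⌉ = 279,  ⌈39/717⌉ = 1
#1s = 279 − 1 = 278


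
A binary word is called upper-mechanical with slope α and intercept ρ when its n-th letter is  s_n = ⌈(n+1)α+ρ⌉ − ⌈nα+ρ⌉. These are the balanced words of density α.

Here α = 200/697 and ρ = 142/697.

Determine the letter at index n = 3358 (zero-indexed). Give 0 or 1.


1

(n+1)α + ρ = (3359·200 + 142) / 697 = 671942/697
nα + ρ     = (3358·200 + 142) / 697 = 671742/697
⌈671942/697⌉ = 965,  ⌈671742/697⌉ = 964
s_{3358} = 965 − 964 = 1


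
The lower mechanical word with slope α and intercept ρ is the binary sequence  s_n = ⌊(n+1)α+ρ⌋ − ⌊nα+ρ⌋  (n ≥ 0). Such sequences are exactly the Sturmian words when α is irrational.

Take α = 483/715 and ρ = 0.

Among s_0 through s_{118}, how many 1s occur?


80

#1s = Σ_{n=0}^{118} s_n = Σ_{n=0}^{118} (⌊(n+1)α+ρ⌋ − ⌊nα+ρ⌋)
the sum telescopes: every ⌊nα+ρ⌋ with 0 < n < 119 appears once with + and once with −, leaving ⌊119α+ρ⌋ − ⌊0·α+ρ⌋
119α + ρ = (119·483) / 715 = 57477/715
ρ = 0/715
⌊57477/715⌋ = 80,  ⌊0/715⌋ = 0
#1s = 80 − 0 = 80


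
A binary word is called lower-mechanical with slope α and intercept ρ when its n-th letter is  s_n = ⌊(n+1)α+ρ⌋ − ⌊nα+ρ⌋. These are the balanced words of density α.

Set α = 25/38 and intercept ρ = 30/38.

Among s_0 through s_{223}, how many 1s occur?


#1s = Σ_{n=0}^{223} s_n = Σ_{n=0}^{223} (⌊(n+1)α+ρ⌋ − ⌊nα+ρ⌋)
the sum telescopes: every ⌊nα+ρ⌋ with 0 < n < 224 appears once with + and once with −, leaving ⌊224α+ρ⌋ − ⌊0·α+ρ⌋
224α + ρ = (224·25 + 30) / 38 = 5630/38
ρ = 30/38
⌊5630/38⌋ = 148,  ⌊30/38⌋ = 0
#1s = 148 − 0 = 148

148


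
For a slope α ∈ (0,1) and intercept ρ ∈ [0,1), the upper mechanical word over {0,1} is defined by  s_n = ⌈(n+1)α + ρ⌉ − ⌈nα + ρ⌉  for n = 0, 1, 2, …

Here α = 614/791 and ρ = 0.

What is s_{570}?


(n+1)α + ρ = (571·614) / 791 = 350594/791
nα + ρ     = (570·614) / 791 = 349980/791
⌈350594/791⌉ = 444,  ⌈349980/791⌉ = 443
s_{570} = 444 − 443 = 1

1


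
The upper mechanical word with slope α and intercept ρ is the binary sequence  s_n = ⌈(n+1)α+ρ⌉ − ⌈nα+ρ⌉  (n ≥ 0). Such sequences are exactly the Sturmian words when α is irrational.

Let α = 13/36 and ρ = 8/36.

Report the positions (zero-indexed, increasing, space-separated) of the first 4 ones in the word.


2 4 7 10

n=0: ⌈21/36⌉−⌈8/36⌉ = 1−1 = 0
n=1: ⌈34/36⌉−⌈21/36⌉ = 1−1 = 0
n=2: ⌈47/36⌉−⌈34/36⌉ = 2−1 = 1  ← one
n=3: ⌈60/36⌉−⌈47/36⌉ = 2−2 = 0
n=4: ⌈73/36⌉−⌈60/36⌉ = 3−2 = 1  ← one
n=5: ⌈86/36⌉−⌈73/36⌉ = 3−3 = 0
n=6: ⌈99/36⌉−⌈86/36⌉ = 3−3 = 0
n=7: ⌈112/36⌉−⌈99/36⌉ = 4−3 = 1  ← one
n=8: ⌈125/36⌉−⌈112/36⌉ = 4−4 = 0
n=9: ⌈138/36⌉−⌈125/36⌉ = 4−4 = 0
n=10: ⌈151/36⌉−⌈138/36⌉ = 5−4 = 1  ← one
positions of the first 4 ones: 2 4 7 10


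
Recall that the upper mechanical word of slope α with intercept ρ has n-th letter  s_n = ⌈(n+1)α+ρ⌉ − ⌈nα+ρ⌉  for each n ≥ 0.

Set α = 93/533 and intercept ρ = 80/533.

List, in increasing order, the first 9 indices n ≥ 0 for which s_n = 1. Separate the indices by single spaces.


4 10 16 22 27 33 39 44 50

n=0: ⌈173/533⌉−⌈80/533⌉ = 1−1 = 0
n=1: ⌈266/533⌉−⌈173/533⌉ = 1−1 = 0
n=2: ⌈359/533⌉−⌈266/533⌉ = 1−1 = 0
n=3: ⌈452/533⌉−⌈359/533⌉ = 1−1 = 0
n=4: ⌈545/533⌉−⌈452/533⌉ = 2−1 = 1  ← one
n=5: ⌈638/533⌉−⌈545/533⌉ = 2−2 = 0
n=6: ⌈731/533⌉−⌈638/533⌉ = 2−2 = 0
n=7: ⌈824/533⌉−⌈731/533⌉ = 2−2 = 0
n=8: ⌈917/533⌉−⌈824/533⌉ = 2−2 = 0
n=9: ⌈1010/533⌉−⌈917/533⌉ = 2−2 = 0
n=10: ⌈1103/533⌉−⌈1010/533⌉ = 3−2 = 1  ← one
n=11: ⌈1196/533⌉−⌈1103/533⌉ = 3−3 = 0
n=12: ⌈1289/533⌉−⌈1196/533⌉ = 3−3 = 0
n=13: ⌈1382/533⌉−⌈1289/533⌉ = 3−3 = 0
n=14: ⌈1475/533⌉−⌈1382/533⌉ = 3−3 = 0
n=15: ⌈1568/533⌉−⌈1475/533⌉ = 3−3 = 0
n=16: ⌈1661/533⌉−⌈1568/533⌉ = 4−3 = 1  ← one
n=17: ⌈1754/533⌉−⌈1661/533⌉ = 4−4 = 0
n=18: ⌈1847/533⌉−⌈1754/533⌉ = 4−4 = 0
n=19: ⌈1940/533⌉−⌈1847/533⌉ = 4−4 = 0
n=20: ⌈2033/533⌉−⌈1940/533⌉ = 4−4 = 0
n=21: ⌈2126/533⌉−⌈2033/533⌉ = 4−4 = 0
n=22: ⌈2219/533⌉−⌈2126/533⌉ = 5−4 = 1  ← one
n=23: ⌈2312/533⌉−⌈2219/533⌉ = 5−5 = 0
n=24: ⌈2405/533⌉−⌈2312/533⌉ = 5−5 = 0
n=25: ⌈2498/533⌉−⌈2405/533⌉ = 5−5 = 0
n=26: ⌈2591/533⌉−⌈2498/533⌉ = 5−5 = 0
n=27: ⌈2684/533⌉−⌈2591/533⌉ = 6−5 = 1  ← one
n=28: ⌈2777/533⌉−⌈2684/533⌉ = 6−6 = 0
n=29: ⌈2870/533⌉−⌈2777/533⌉ = 6−6 = 0
n=30: ⌈2963/533⌉−⌈2870/533⌉ = 6−6 = 0
n=31: ⌈3056/533⌉−⌈2963/533⌉ = 6−6 = 0
n=32: ⌈3149/533⌉−⌈3056/533⌉ = 6−6 = 0
n=33: ⌈3242/533⌉−⌈3149/533⌉ = 7−6 = 1  ← one
n=34: ⌈3335/533⌉−⌈3242/533⌉ = 7−7 = 0
n=35: ⌈3428/533⌉−⌈3335/533⌉ = 7−7 = 0
n=36: ⌈3521/533⌉−⌈3428/533⌉ = 7−7 = 0
n=37: ⌈3614/533⌉−⌈3521/533⌉ = 7−7 = 0
n=38: ⌈3707/533⌉−⌈3614/533⌉ = 7−7 = 0
n=39: ⌈3800/533⌉−⌈3707/533⌉ = 8−7 = 1  ← one
n=40: ⌈3893/533⌉−⌈3800/533⌉ = 8−8 = 0
n=41: ⌈3986/533⌉−⌈3893/533⌉ = 8−8 = 0
n=42: ⌈4079/533⌉−⌈3986/533⌉ = 8−8 = 0
n=43: ⌈4172/533⌉−⌈4079/533⌉ = 8−8 = 0
n=44: ⌈4265/533⌉−⌈4172/533⌉ = 9−8 = 1  ← one
n=45: ⌈4358/533⌉−⌈4265/533⌉ = 9−9 = 0
n=46: ⌈4451/533⌉−⌈4358/533⌉ = 9−9 = 0
n=47: ⌈4544/533⌉−⌈4451/533⌉ = 9−9 = 0
n=48: ⌈4637/533⌉−⌈4544/533⌉ = 9−9 = 0
n=49: ⌈4730/533⌉−⌈4637/533⌉ = 9−9 = 0
n=50: ⌈4823/533⌉−⌈4730/533⌉ = 10−9 = 1  ← one
positions of the first 9 ones: 4 10 16 22 27 33 39 44 50


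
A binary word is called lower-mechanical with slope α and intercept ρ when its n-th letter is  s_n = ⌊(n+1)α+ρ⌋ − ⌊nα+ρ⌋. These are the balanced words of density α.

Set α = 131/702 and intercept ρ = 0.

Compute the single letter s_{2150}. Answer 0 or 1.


0

(n+1)α + ρ = (2151·131) / 702 = 281781/702
nα + ρ     = (2150·131) / 702 = 281650/702
⌊281781/702⌋ = 401,  ⌊281650/702⌋ = 401
s_{2150} = 401 − 401 = 0


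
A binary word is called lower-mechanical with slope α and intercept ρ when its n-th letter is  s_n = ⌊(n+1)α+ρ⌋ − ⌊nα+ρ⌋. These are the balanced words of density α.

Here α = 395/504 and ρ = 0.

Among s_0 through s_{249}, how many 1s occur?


#1s = Σ_{n=0}^{249} s_n = Σ_{n=0}^{249} (⌊(n+1)α+ρ⌋ − ⌊nα+ρ⌋)
the sum telescopes: every ⌊nα+ρ⌋ with 0 < n < 250 appears once with + and once with −, leaving ⌊250α+ρ⌋ − ⌊0·α+ρ⌋
250α + ρ = (250·395) / 504 = 98750/504
ρ = 0/504
⌊98750/504⌋ = 195,  ⌊0/504⌋ = 0
#1s = 195 − 0 = 195

195


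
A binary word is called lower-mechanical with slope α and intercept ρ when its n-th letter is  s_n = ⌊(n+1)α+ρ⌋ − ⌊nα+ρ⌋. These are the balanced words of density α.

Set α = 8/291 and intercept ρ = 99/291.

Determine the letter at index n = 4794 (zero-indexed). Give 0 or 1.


(n+1)α + ρ = (4795·8 + 99) / 291 = 38459/291
nα + ρ     = (4794·8 + 99) / 291 = 38451/291
⌊38459/291⌋ = 132,  ⌊38451/291⌋ = 132
s_{4794} = 132 − 132 = 0

0
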